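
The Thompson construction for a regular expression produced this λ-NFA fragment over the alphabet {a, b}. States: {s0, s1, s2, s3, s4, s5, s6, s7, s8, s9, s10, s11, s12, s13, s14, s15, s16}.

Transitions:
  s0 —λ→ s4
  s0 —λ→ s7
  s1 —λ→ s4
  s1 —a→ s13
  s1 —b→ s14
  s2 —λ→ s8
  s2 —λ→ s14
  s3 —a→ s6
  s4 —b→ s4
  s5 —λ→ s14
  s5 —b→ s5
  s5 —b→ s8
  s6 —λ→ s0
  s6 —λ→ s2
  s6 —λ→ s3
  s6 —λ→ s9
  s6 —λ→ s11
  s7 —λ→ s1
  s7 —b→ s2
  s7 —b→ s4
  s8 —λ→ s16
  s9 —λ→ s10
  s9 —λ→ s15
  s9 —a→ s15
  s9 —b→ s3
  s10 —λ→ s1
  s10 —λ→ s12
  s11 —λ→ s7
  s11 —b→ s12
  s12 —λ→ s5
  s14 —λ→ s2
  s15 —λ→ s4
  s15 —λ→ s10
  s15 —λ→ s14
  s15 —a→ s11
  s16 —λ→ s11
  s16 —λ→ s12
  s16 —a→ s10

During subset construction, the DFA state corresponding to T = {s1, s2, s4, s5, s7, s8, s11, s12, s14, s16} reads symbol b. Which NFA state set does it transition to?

s1 on b → {s14}.
s4 on b → {s4}.
s5 on b → {s5, s8}.
s7 on b → {s2, s4}.
s11 on b → {s12}.
No b-transition from s2, s8, s12, s14, s16.
Union after reading b: {s2, s4, s5, s8, s12, s14}.
Now take the λ-closure:
From s8 via λ: add s16.
From s16 via λ: add s11.
From s11 via λ: add s7.
From s7 via λ: add s1.
No new states can be added; the closed set is {s1, s2, s4, s5, s7, s8, s11, s12, s14, s16}.

{s1, s2, s4, s5, s7, s8, s11, s12, s14, s16}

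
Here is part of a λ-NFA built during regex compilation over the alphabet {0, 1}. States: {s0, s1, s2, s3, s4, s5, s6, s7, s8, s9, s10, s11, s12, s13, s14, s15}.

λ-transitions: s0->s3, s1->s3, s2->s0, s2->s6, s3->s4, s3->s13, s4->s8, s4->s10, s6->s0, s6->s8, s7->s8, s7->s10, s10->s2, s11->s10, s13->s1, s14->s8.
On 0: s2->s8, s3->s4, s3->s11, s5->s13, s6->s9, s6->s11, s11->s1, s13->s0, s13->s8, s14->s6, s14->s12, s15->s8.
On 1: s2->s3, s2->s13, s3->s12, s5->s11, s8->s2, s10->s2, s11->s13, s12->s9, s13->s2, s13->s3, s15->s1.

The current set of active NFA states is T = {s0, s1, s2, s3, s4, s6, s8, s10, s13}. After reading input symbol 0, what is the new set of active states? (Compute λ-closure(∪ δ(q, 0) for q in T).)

{s0, s1, s2, s3, s4, s6, s8, s9, s10, s11, s13}

s2 on 0 → {s8}.
s3 on 0 → {s4, s11}.
s6 on 0 → {s9, s11}.
s13 on 0 → {s0, s8}.
No 0-transition from s0, s1, s4, s8, s10.
Union after reading 0: {s0, s4, s8, s9, s11}.
Now take the λ-closure:
From s0 via λ: add s3.
From s4 via λ: add s10.
From s3 via λ: add s13.
From s10 via λ: add s2.
From s2 via λ: add s6.
From s13 via λ: add s1.
No new states can be added; the closed set is {s0, s1, s2, s3, s4, s6, s8, s9, s10, s11, s13}.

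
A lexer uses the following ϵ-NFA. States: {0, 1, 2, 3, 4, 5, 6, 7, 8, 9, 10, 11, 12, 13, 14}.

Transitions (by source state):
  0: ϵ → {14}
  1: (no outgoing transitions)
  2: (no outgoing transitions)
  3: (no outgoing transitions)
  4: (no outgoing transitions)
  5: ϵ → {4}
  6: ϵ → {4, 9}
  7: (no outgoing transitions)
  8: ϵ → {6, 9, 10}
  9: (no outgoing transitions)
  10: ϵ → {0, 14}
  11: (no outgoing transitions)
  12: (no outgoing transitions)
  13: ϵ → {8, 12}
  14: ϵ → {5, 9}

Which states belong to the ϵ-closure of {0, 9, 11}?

{0, 4, 5, 9, 11, 14}

Start with {0, 9, 11}.
From 0 via ϵ: add 14.
From 14 via ϵ: add 5.
From 5 via ϵ: add 4.
No new states can be added; the closed set is {0, 4, 5, 9, 11, 14}.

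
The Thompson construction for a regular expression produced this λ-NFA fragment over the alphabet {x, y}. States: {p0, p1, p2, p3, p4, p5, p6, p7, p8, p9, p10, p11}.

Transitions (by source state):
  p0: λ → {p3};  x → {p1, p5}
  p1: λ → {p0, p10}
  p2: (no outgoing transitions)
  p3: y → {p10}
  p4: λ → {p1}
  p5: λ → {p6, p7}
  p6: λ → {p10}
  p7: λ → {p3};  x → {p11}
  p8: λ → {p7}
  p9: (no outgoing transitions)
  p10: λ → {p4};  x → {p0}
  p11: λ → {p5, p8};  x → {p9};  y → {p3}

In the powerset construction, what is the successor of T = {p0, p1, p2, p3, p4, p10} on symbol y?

{p0, p1, p3, p4, p10}

p3 on y → {p10}.
No y-transition from p0, p1, p2, p4, p10.
Union after reading y: {p10}.
Now take the λ-closure:
From p10 via λ: add p4.
From p4 via λ: add p1.
From p1 via λ: add p0.
From p0 via λ: add p3.
No new states can be added; the closed set is {p0, p1, p3, p4, p10}.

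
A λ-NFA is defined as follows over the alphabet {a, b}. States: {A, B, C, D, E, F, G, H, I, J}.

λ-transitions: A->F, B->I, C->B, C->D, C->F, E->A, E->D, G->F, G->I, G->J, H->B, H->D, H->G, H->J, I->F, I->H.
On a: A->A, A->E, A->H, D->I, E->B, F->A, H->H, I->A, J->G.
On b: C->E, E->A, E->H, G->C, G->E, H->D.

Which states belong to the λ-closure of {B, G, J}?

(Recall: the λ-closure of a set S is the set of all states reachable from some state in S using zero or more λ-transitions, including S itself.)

Start with {B, G, J}.
From B via λ: add I.
From G via λ: add F.
From I via λ: add H.
From H via λ: add D.
No new states can be added; the closed set is {B, D, F, G, H, I, J}.

{B, D, F, G, H, I, J}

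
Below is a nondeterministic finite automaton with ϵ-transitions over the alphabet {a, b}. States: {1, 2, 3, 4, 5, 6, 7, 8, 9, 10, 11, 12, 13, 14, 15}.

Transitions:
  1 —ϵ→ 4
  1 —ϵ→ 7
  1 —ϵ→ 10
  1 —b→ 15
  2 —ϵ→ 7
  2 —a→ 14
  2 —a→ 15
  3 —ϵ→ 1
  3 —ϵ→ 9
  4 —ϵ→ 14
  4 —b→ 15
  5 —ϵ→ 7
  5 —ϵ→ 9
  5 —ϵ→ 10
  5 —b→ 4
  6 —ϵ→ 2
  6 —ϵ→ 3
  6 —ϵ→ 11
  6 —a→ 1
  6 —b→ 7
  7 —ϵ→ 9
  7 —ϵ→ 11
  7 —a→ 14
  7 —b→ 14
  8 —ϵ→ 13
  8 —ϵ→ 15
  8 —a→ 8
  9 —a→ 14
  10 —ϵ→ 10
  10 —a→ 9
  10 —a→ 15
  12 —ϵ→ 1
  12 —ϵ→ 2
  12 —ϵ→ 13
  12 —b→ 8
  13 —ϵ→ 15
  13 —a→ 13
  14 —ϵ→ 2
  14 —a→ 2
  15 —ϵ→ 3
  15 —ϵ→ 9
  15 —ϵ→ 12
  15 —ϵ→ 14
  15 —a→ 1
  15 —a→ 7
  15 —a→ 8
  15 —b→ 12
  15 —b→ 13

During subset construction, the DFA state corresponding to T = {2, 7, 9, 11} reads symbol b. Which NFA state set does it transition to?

{2, 7, 9, 11, 14}

7 on b → {14}.
No b-transition from 2, 9, 11.
Union after reading b: {14}.
Now take the ϵ-closure:
From 14 via ϵ: add 2.
From 2 via ϵ: add 7.
From 7 via ϵ: add 9, 11.
No new states can be added; the closed set is {2, 7, 9, 11, 14}.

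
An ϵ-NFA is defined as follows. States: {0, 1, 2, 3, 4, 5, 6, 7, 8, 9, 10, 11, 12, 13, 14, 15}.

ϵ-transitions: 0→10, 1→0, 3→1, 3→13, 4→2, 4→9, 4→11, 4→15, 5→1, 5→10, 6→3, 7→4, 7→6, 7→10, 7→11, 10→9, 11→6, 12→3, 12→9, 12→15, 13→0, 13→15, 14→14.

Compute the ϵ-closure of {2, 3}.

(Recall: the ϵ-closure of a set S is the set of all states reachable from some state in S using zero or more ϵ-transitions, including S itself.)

{0, 1, 2, 3, 9, 10, 13, 15}

Start with {2, 3}.
From 3 via ϵ: add 1, 13.
From 1 via ϵ: add 0.
From 13 via ϵ: add 15.
From 0 via ϵ: add 10.
From 10 via ϵ: add 9.
No new states can be added; the closed set is {0, 1, 2, 3, 9, 10, 13, 15}.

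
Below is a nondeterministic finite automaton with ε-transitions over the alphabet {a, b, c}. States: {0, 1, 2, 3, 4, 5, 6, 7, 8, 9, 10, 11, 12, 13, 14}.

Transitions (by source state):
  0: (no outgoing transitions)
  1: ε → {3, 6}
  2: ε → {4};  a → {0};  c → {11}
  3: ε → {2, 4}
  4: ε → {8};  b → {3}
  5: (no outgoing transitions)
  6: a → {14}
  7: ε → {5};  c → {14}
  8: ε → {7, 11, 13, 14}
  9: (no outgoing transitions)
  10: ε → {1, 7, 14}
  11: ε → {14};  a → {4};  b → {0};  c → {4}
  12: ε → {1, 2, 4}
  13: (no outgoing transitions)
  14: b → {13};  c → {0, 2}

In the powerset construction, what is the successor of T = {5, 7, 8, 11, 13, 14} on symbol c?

{0, 2, 4, 5, 7, 8, 11, 13, 14}

7 on c → {14}.
11 on c → {4}.
14 on c → {0, 2}.
No c-transition from 5, 8, 13.
Union after reading c: {0, 2, 4, 14}.
Now take the ε-closure:
From 4 via ε: add 8.
From 8 via ε: add 7, 11, 13.
From 7 via ε: add 5.
No new states can be added; the closed set is {0, 2, 4, 5, 7, 8, 11, 13, 14}.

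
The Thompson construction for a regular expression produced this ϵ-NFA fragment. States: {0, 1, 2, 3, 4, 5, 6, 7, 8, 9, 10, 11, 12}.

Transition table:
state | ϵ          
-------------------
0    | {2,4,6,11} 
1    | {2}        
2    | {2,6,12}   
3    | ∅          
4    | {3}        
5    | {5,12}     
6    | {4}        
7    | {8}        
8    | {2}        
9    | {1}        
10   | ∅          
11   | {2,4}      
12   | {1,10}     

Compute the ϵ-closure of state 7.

Start with {7}.
From 7 via ϵ: add 8.
From 8 via ϵ: add 2.
From 2 via ϵ: add 6, 12.
From 6 via ϵ: add 4.
From 12 via ϵ: add 1, 10.
From 4 via ϵ: add 3.
No new states can be added; the closed set is {1, 2, 3, 4, 6, 7, 8, 10, 12}.

{1, 2, 3, 4, 6, 7, 8, 10, 12}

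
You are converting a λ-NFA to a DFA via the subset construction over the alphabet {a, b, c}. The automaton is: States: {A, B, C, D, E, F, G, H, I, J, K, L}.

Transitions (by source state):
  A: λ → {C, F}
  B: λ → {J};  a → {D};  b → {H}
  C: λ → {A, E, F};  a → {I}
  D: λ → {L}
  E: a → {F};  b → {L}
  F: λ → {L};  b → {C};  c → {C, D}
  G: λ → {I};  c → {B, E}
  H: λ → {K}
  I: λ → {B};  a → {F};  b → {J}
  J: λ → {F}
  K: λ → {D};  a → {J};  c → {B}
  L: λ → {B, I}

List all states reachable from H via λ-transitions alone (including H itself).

Start with {H}.
From H via λ: add K.
From K via λ: add D.
From D via λ: add L.
From L via λ: add B, I.
From B via λ: add J.
From J via λ: add F.
No new states can be added; the closed set is {B, D, F, H, I, J, K, L}.

{B, D, F, H, I, J, K, L}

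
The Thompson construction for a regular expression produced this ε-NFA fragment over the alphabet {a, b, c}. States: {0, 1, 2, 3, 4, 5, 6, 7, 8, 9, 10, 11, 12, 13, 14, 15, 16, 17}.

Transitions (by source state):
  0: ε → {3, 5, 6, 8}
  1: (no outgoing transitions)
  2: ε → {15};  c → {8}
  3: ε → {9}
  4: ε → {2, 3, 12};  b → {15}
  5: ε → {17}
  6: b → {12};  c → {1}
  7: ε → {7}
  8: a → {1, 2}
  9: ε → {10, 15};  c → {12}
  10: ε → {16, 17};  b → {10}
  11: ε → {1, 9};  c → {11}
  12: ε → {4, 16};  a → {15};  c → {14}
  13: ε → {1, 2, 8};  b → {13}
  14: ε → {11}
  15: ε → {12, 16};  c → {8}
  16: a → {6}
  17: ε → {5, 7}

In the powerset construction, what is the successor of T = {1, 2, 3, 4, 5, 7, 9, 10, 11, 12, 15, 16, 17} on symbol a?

{2, 3, 4, 5, 6, 7, 9, 10, 12, 15, 16, 17}

12 on a → {15}.
16 on a → {6}.
No a-transition from 1, 2, 3, 4, 5, 7, 9, 10, 11, 15, 17.
Union after reading a: {6, 15}.
Now take the ε-closure:
From 15 via ε: add 12, 16.
From 12 via ε: add 4.
From 4 via ε: add 2, 3.
From 3 via ε: add 9.
From 9 via ε: add 10.
From 10 via ε: add 17.
From 17 via ε: add 5, 7.
No new states can be added; the closed set is {2, 3, 4, 5, 6, 7, 9, 10, 12, 15, 16, 17}.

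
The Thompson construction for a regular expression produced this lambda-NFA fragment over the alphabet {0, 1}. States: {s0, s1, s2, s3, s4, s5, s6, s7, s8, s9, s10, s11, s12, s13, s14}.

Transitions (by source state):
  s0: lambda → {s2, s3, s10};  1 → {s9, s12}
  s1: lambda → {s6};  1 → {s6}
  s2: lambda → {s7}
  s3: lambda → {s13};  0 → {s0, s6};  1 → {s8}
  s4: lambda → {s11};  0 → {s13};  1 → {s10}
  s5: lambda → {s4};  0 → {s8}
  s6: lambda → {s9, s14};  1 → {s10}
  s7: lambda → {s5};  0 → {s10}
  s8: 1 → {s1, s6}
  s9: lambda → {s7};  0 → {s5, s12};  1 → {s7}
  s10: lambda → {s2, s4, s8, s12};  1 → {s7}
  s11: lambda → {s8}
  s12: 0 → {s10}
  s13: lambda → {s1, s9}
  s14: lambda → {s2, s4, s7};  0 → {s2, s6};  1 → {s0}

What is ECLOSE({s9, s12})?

{s4, s5, s7, s8, s9, s11, s12}

Start with {s9, s12}.
From s9 via lambda: add s7.
From s7 via lambda: add s5.
From s5 via lambda: add s4.
From s4 via lambda: add s11.
From s11 via lambda: add s8.
No new states can be added; the closed set is {s4, s5, s7, s8, s9, s11, s12}.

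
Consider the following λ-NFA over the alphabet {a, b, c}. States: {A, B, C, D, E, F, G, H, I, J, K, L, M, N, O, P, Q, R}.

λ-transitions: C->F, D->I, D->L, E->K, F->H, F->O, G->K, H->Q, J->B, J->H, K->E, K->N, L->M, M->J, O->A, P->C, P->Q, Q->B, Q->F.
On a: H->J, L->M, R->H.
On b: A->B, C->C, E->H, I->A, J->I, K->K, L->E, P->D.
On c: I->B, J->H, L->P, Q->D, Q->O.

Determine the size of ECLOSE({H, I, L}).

10

Start with {H, I, L}.
From H via λ: add Q.
From L via λ: add M.
From M via λ: add J.
From Q via λ: add B, F.
From F via λ: add O.
From O via λ: add A.
λ-closure = {A, B, F, H, I, J, L, M, O, Q}, which has 10 states.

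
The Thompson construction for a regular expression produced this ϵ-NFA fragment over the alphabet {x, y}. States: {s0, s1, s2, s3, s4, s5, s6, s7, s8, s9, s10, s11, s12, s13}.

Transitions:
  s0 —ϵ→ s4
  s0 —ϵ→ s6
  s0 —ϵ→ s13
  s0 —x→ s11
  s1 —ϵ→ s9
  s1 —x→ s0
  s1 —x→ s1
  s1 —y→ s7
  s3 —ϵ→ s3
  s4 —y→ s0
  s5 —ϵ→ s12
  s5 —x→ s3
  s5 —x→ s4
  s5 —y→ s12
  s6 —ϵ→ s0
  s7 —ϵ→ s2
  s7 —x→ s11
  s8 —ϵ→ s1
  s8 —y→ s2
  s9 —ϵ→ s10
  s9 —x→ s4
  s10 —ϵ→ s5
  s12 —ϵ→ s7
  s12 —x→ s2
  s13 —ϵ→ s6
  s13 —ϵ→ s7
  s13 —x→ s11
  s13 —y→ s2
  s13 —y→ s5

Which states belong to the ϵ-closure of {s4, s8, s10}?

Start with {s4, s8, s10}.
From s8 via ϵ: add s1.
From s10 via ϵ: add s5.
From s1 via ϵ: add s9.
From s5 via ϵ: add s12.
From s12 via ϵ: add s7.
From s7 via ϵ: add s2.
No new states can be added; the closed set is {s1, s2, s4, s5, s7, s8, s9, s10, s12}.

{s1, s2, s4, s5, s7, s8, s9, s10, s12}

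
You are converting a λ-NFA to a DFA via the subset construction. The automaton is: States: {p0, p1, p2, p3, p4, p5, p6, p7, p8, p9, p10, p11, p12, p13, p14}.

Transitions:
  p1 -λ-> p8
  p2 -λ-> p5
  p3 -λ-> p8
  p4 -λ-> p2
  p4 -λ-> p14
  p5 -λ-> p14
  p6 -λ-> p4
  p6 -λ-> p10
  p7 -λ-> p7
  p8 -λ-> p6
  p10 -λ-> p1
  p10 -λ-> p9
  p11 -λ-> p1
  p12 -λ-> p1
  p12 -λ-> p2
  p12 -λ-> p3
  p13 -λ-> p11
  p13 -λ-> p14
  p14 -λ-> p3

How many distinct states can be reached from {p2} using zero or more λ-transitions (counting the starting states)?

Start with {p2}.
From p2 via λ: add p5.
From p5 via λ: add p14.
From p14 via λ: add p3.
From p3 via λ: add p8.
From p8 via λ: add p6.
From p6 via λ: add p4, p10.
From p10 via λ: add p1, p9.
λ-closure = {p1, p2, p3, p4, p5, p6, p8, p9, p10, p14}, which has 10 states.

10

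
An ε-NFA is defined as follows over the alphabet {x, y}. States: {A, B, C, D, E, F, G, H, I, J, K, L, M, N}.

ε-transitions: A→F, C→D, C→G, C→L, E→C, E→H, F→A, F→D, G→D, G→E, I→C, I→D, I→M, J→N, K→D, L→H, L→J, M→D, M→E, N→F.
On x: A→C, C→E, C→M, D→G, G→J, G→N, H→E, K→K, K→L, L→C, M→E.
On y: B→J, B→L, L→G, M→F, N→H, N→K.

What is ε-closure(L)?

Start with {L}.
From L via ε: add H, J.
From J via ε: add N.
From N via ε: add F.
From F via ε: add A, D.
No new states can be added; the closed set is {A, D, F, H, J, L, N}.

{A, D, F, H, J, L, N}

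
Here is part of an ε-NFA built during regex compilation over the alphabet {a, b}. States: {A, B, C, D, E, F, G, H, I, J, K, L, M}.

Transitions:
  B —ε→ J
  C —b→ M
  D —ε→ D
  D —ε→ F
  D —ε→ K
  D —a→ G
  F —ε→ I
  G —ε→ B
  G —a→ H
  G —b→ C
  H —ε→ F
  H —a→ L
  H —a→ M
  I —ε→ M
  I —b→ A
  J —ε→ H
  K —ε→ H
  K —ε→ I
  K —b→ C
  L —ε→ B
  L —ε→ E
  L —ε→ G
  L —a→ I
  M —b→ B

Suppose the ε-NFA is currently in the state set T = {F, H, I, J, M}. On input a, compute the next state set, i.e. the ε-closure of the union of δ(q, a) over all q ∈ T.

H on a → {L, M}.
No a-transition from F, I, J, M.
Union after reading a: {L, M}.
Now take the ε-closure:
From L via ε: add B, E, G.
From B via ε: add J.
From J via ε: add H.
From H via ε: add F.
From F via ε: add I.
No new states can be added; the closed set is {B, E, F, G, H, I, J, L, M}.

{B, E, F, G, H, I, J, L, M}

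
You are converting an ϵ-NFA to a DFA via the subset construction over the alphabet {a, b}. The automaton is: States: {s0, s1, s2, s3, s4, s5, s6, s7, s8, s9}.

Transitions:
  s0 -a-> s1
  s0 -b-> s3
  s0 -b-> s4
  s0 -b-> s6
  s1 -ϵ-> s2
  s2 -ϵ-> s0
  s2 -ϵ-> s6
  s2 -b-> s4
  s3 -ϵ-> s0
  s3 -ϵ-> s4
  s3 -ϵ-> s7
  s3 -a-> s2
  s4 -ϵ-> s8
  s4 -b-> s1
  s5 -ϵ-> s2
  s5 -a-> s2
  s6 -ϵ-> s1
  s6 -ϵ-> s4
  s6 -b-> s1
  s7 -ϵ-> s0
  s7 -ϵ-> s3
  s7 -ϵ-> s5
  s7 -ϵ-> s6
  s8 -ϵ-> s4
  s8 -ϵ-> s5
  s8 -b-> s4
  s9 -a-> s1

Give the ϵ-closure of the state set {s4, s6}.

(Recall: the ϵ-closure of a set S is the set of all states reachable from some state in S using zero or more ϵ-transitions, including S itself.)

Start with {s4, s6}.
From s4 via ϵ: add s8.
From s6 via ϵ: add s1.
From s1 via ϵ: add s2.
From s8 via ϵ: add s5.
From s2 via ϵ: add s0.
No new states can be added; the closed set is {s0, s1, s2, s4, s5, s6, s8}.

{s0, s1, s2, s4, s5, s6, s8}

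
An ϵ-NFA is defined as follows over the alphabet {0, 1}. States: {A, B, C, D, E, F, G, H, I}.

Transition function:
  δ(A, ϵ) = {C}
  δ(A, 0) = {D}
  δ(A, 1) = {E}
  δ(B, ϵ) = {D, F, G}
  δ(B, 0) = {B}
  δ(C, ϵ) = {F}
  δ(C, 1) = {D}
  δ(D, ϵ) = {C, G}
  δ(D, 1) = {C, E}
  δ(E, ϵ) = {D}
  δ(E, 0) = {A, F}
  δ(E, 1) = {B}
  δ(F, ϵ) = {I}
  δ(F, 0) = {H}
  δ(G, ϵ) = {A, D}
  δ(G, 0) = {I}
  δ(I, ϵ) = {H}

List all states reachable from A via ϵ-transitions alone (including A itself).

{A, C, F, H, I}

Start with {A}.
From A via ϵ: add C.
From C via ϵ: add F.
From F via ϵ: add I.
From I via ϵ: add H.
No new states can be added; the closed set is {A, C, F, H, I}.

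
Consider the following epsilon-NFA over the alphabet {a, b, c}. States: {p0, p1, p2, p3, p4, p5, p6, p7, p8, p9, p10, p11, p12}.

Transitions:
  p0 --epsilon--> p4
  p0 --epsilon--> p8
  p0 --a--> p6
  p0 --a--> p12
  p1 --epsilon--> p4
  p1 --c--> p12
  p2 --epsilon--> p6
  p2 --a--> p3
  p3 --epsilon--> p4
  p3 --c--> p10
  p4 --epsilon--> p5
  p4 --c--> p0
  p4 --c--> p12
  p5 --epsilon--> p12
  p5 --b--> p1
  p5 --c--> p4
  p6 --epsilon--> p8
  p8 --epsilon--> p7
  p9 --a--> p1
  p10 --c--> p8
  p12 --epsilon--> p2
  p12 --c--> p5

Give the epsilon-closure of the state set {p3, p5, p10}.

Start with {p3, p5, p10}.
From p3 via epsilon: add p4.
From p5 via epsilon: add p12.
From p12 via epsilon: add p2.
From p2 via epsilon: add p6.
From p6 via epsilon: add p8.
From p8 via epsilon: add p7.
No new states can be added; the closed set is {p2, p3, p4, p5, p6, p7, p8, p10, p12}.

{p2, p3, p4, p5, p6, p7, p8, p10, p12}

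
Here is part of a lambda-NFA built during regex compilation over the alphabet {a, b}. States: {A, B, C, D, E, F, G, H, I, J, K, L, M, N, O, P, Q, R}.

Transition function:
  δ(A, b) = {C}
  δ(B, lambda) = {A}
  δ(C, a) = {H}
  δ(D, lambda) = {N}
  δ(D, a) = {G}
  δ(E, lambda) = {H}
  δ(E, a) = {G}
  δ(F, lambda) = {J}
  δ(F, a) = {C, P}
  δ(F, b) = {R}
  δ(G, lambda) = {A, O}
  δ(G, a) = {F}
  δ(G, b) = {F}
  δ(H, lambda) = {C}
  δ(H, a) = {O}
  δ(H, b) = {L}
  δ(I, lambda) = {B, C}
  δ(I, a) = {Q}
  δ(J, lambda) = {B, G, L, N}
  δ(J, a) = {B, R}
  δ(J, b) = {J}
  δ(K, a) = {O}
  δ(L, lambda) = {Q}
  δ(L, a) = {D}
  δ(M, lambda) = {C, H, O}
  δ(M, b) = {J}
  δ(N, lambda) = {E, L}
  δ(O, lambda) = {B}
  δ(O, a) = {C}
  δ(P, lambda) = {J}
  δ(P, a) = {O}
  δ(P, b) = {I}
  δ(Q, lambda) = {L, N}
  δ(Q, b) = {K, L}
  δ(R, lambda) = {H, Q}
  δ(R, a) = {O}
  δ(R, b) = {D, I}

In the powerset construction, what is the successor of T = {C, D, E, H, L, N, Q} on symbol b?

{C, E, H, K, L, N, Q}

H on b → {L}.
Q on b → {K, L}.
No b-transition from C, D, E, L, N.
Union after reading b: {K, L}.
Now take the lambda-closure:
From L via lambda: add Q.
From Q via lambda: add N.
From N via lambda: add E.
From E via lambda: add H.
From H via lambda: add C.
No new states can be added; the closed set is {C, E, H, K, L, N, Q}.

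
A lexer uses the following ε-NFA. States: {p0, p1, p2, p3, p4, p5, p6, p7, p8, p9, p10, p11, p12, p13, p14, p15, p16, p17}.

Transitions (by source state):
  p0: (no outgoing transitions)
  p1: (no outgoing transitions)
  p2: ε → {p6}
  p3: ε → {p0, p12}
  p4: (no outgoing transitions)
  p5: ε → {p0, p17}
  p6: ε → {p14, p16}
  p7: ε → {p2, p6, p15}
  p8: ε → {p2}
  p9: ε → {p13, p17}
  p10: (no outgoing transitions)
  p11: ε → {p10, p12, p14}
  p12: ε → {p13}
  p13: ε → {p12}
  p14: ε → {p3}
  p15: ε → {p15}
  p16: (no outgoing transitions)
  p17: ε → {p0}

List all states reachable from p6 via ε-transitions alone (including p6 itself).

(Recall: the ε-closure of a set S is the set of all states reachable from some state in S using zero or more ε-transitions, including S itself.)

Start with {p6}.
From p6 via ε: add p14, p16.
From p14 via ε: add p3.
From p3 via ε: add p0, p12.
From p12 via ε: add p13.
No new states can be added; the closed set is {p0, p3, p6, p12, p13, p14, p16}.

{p0, p3, p6, p12, p13, p14, p16}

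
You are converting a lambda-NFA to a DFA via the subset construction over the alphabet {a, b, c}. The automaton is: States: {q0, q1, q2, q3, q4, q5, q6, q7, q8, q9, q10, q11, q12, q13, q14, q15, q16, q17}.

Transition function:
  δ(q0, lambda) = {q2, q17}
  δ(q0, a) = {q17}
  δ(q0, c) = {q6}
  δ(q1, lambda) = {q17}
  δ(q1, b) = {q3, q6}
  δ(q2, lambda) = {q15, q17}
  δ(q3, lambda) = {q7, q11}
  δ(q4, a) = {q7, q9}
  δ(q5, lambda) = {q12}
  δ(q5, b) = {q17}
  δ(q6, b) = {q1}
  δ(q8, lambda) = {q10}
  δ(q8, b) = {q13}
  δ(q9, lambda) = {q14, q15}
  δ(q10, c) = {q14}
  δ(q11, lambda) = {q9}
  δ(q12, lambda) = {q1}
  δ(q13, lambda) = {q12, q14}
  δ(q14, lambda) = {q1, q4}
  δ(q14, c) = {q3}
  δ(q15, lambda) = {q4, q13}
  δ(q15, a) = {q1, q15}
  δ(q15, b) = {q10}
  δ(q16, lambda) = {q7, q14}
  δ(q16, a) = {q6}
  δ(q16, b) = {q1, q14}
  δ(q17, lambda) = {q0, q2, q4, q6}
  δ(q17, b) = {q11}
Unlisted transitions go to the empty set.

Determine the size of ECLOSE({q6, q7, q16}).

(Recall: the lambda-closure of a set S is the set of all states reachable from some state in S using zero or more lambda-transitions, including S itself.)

Start with {q6, q7, q16}.
From q16 via lambda: add q14.
From q14 via lambda: add q1, q4.
From q1 via lambda: add q17.
From q17 via lambda: add q0, q2.
From q2 via lambda: add q15.
From q15 via lambda: add q13.
From q13 via lambda: add q12.
lambda-closure = {q0, q1, q2, q4, q6, q7, q12, q13, q14, q15, q16, q17}, which has 12 states.

12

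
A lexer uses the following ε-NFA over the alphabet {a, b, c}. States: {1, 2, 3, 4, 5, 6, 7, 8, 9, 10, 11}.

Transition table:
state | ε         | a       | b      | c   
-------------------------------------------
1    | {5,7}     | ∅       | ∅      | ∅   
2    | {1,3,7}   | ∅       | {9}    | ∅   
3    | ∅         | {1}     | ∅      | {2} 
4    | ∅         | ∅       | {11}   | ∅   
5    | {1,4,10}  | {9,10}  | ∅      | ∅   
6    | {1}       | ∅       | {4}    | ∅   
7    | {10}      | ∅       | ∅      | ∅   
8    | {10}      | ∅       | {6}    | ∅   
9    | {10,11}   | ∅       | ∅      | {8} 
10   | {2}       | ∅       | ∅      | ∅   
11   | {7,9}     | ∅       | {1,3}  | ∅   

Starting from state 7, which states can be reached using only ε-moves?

Start with {7}.
From 7 via ε: add 10.
From 10 via ε: add 2.
From 2 via ε: add 1, 3.
From 1 via ε: add 5.
From 5 via ε: add 4.
No new states can be added; the closed set is {1, 2, 3, 4, 5, 7, 10}.

{1, 2, 3, 4, 5, 7, 10}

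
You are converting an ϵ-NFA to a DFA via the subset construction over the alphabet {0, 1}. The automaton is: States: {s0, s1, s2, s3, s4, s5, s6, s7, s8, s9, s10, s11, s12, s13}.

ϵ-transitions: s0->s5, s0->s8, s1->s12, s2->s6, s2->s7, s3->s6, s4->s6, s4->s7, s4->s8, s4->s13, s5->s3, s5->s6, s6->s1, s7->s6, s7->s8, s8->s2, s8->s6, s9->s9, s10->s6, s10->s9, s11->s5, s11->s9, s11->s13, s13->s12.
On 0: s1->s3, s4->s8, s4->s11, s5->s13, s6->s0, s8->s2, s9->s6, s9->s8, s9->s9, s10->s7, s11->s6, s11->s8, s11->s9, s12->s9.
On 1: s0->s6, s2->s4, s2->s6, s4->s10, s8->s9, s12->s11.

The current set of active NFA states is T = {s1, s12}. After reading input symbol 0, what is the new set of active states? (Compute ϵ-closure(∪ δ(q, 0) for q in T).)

{s1, s3, s6, s9, s12}

s1 on 0 → {s3}.
s12 on 0 → {s9}.
Union after reading 0: {s3, s9}.
Now take the ϵ-closure:
From s3 via ϵ: add s6.
From s6 via ϵ: add s1.
From s1 via ϵ: add s12.
No new states can be added; the closed set is {s1, s3, s6, s9, s12}.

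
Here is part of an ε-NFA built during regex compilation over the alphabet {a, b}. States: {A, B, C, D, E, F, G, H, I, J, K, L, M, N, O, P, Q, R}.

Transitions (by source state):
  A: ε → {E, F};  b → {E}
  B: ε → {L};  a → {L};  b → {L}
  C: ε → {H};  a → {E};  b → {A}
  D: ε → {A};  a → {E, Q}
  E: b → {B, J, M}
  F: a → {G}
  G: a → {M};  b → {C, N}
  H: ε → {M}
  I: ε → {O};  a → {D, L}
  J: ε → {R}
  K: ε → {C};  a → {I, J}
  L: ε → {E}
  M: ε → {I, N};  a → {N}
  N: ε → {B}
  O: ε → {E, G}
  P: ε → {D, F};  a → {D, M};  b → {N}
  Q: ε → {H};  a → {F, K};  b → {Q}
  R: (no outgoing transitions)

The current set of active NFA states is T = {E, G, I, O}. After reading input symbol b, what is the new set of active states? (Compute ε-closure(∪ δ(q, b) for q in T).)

E on b → {B, J, M}.
G on b → {C, N}.
No b-transition from I, O.
Union after reading b: {B, C, J, M, N}.
Now take the ε-closure:
From B via ε: add L.
From C via ε: add H.
From J via ε: add R.
From M via ε: add I.
From I via ε: add O.
From L via ε: add E.
From O via ε: add G.
No new states can be added; the closed set is {B, C, E, G, H, I, J, L, M, N, O, R}.

{B, C, E, G, H, I, J, L, M, N, O, R}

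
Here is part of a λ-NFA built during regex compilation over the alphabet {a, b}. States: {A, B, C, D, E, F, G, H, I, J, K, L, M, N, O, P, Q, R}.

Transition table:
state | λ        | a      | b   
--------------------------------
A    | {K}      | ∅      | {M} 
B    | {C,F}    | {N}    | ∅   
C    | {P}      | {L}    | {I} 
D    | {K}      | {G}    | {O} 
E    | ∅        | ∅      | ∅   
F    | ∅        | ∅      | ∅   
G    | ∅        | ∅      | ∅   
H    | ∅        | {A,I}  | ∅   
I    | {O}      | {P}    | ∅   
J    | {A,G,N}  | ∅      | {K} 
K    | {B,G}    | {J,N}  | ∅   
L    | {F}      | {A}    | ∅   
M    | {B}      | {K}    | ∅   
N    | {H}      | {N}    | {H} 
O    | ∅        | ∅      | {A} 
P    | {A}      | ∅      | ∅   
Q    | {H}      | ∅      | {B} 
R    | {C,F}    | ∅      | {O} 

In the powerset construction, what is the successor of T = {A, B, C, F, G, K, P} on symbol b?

A on b → {M}.
C on b → {I}.
No b-transition from B, F, G, K, P.
Union after reading b: {I, M}.
Now take the λ-closure:
From I via λ: add O.
From M via λ: add B.
From B via λ: add C, F.
From C via λ: add P.
From P via λ: add A.
From A via λ: add K.
From K via λ: add G.
No new states can be added; the closed set is {A, B, C, F, G, I, K, M, O, P}.

{A, B, C, F, G, I, K, M, O, P}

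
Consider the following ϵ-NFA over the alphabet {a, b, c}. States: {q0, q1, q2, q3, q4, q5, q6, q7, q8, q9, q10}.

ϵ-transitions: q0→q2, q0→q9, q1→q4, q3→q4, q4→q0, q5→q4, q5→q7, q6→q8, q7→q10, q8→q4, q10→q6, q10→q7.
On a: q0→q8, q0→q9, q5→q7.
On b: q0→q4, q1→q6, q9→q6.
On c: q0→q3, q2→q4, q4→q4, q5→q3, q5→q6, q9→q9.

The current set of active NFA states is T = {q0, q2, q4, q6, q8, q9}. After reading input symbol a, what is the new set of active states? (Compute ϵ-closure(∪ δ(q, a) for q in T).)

{q0, q2, q4, q8, q9}

q0 on a → {q8, q9}.
No a-transition from q2, q4, q6, q8, q9.
Union after reading a: {q8, q9}.
Now take the ϵ-closure:
From q8 via ϵ: add q4.
From q4 via ϵ: add q0.
From q0 via ϵ: add q2.
No new states can be added; the closed set is {q0, q2, q4, q8, q9}.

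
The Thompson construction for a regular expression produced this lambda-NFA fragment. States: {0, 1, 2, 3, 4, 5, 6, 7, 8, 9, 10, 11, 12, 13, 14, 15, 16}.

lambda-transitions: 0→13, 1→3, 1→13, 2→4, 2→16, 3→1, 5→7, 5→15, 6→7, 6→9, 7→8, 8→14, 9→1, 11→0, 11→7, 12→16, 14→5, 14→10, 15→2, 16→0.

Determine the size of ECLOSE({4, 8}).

Start with {4, 8}.
From 8 via lambda: add 14.
From 14 via lambda: add 5, 10.
From 5 via lambda: add 7, 15.
From 15 via lambda: add 2.
From 2 via lambda: add 16.
From 16 via lambda: add 0.
From 0 via lambda: add 13.
lambda-closure = {0, 2, 4, 5, 7, 8, 10, 13, 14, 15, 16}, which has 11 states.

11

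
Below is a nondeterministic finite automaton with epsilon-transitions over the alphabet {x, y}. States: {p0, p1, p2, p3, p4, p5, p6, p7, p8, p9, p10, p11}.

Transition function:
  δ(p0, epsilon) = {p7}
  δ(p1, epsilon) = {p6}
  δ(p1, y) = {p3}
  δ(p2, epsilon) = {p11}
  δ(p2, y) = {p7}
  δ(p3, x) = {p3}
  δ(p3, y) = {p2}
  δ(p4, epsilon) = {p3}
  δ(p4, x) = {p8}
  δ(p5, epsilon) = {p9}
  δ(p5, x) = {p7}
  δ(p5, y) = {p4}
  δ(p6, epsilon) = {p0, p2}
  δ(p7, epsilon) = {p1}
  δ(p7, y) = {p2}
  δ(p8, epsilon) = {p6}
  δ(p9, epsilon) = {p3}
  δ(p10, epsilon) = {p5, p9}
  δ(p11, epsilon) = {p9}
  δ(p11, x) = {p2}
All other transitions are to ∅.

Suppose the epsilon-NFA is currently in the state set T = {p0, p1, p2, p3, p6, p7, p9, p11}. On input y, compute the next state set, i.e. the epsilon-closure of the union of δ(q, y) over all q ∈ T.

p1 on y → {p3}.
p2 on y → {p7}.
p3 on y → {p2}.
p7 on y → {p2}.
No y-transition from p0, p6, p9, p11.
Union after reading y: {p2, p3, p7}.
Now take the epsilon-closure:
From p2 via epsilon: add p11.
From p7 via epsilon: add p1.
From p1 via epsilon: add p6.
From p11 via epsilon: add p9.
From p6 via epsilon: add p0.
No new states can be added; the closed set is {p0, p1, p2, p3, p6, p7, p9, p11}.

{p0, p1, p2, p3, p6, p7, p9, p11}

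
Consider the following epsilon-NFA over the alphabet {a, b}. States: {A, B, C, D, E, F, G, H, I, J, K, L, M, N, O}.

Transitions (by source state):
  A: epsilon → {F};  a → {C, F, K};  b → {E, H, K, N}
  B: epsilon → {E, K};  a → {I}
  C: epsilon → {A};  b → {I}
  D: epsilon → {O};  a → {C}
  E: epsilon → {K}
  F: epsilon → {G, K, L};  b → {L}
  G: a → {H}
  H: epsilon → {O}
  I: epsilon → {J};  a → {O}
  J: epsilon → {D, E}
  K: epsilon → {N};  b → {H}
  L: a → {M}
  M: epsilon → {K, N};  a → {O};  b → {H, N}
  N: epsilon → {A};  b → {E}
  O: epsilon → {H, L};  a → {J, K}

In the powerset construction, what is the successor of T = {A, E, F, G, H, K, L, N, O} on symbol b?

A on b → {E, H, K, N}.
F on b → {L}.
K on b → {H}.
N on b → {E}.
No b-transition from E, G, H, L, O.
Union after reading b: {E, H, K, L, N}.
Now take the epsilon-closure:
From H via epsilon: add O.
From N via epsilon: add A.
From A via epsilon: add F.
From F via epsilon: add G.
No new states can be added; the closed set is {A, E, F, G, H, K, L, N, O}.

{A, E, F, G, H, K, L, N, O}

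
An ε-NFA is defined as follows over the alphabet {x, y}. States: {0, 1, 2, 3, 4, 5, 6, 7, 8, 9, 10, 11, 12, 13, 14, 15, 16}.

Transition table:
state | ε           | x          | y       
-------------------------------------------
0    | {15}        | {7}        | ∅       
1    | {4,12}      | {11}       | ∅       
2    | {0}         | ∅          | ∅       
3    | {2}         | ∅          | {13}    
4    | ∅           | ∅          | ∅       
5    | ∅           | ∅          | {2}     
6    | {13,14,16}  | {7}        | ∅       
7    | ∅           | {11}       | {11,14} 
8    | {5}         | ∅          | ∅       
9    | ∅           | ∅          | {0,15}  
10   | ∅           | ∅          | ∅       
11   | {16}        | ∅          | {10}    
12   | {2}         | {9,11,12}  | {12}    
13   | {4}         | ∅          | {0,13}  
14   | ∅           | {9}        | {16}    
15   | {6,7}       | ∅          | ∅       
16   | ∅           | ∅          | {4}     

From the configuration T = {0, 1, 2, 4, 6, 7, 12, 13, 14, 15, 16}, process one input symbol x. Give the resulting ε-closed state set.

{0, 2, 4, 6, 7, 9, 11, 12, 13, 14, 15, 16}

0 on x → {7}.
1 on x → {11}.
6 on x → {7}.
7 on x → {11}.
12 on x → {9, 11, 12}.
14 on x → {9}.
No x-transition from 2, 4, 13, 15, 16.
Union after reading x: {7, 9, 11, 12}.
Now take the ε-closure:
From 11 via ε: add 16.
From 12 via ε: add 2.
From 2 via ε: add 0.
From 0 via ε: add 15.
From 15 via ε: add 6.
From 6 via ε: add 13, 14.
From 13 via ε: add 4.
No new states can be added; the closed set is {0, 2, 4, 6, 7, 9, 11, 12, 13, 14, 15, 16}.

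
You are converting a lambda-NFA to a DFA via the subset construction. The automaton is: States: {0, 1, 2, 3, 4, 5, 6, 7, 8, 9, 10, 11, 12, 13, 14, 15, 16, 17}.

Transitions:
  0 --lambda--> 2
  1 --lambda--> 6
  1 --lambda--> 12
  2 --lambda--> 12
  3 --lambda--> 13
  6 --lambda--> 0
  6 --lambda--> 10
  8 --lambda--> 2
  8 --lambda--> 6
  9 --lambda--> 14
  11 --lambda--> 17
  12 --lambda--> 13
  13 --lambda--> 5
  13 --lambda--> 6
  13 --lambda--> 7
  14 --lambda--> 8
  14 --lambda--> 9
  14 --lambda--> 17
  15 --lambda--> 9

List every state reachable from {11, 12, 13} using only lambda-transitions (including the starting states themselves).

{0, 2, 5, 6, 7, 10, 11, 12, 13, 17}

Start with {11, 12, 13}.
From 11 via lambda: add 17.
From 13 via lambda: add 5, 6, 7.
From 6 via lambda: add 0, 10.
From 0 via lambda: add 2.
No new states can be added; the closed set is {0, 2, 5, 6, 7, 10, 11, 12, 13, 17}.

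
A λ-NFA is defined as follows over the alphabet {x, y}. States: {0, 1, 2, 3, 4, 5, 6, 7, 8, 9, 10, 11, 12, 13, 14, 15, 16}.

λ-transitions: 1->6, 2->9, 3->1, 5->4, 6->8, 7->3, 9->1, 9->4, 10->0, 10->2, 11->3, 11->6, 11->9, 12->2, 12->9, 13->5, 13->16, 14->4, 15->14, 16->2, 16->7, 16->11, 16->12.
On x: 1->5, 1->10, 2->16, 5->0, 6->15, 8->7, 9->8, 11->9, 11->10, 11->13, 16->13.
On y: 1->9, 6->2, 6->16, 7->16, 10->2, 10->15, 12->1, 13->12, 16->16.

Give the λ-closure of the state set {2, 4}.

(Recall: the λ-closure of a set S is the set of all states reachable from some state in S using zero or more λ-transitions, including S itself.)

Start with {2, 4}.
From 2 via λ: add 9.
From 9 via λ: add 1.
From 1 via λ: add 6.
From 6 via λ: add 8.
No new states can be added; the closed set is {1, 2, 4, 6, 8, 9}.

{1, 2, 4, 6, 8, 9}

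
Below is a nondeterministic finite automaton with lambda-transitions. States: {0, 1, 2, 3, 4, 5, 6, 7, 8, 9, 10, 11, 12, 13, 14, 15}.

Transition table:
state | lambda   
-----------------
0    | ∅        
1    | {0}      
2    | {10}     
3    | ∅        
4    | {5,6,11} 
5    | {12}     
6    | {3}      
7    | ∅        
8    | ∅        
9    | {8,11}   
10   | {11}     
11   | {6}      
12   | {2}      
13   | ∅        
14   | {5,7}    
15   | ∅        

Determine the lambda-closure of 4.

{2, 3, 4, 5, 6, 10, 11, 12}

Start with {4}.
From 4 via lambda: add 5, 6, 11.
From 5 via lambda: add 12.
From 6 via lambda: add 3.
From 12 via lambda: add 2.
From 2 via lambda: add 10.
No new states can be added; the closed set is {2, 3, 4, 5, 6, 10, 11, 12}.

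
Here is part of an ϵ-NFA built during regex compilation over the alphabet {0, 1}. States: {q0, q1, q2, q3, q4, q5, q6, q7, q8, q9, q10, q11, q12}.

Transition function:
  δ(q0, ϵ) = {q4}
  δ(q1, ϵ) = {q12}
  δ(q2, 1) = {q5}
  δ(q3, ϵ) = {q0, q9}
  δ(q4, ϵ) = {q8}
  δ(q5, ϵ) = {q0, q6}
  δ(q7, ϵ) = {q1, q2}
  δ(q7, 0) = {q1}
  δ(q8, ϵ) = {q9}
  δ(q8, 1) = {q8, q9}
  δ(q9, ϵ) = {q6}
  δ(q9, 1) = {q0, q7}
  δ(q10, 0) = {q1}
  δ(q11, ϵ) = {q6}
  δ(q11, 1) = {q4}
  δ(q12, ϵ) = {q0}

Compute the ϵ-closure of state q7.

Start with {q7}.
From q7 via ϵ: add q1, q2.
From q1 via ϵ: add q12.
From q12 via ϵ: add q0.
From q0 via ϵ: add q4.
From q4 via ϵ: add q8.
From q8 via ϵ: add q9.
From q9 via ϵ: add q6.
No new states can be added; the closed set is {q0, q1, q2, q4, q6, q7, q8, q9, q12}.

{q0, q1, q2, q4, q6, q7, q8, q9, q12}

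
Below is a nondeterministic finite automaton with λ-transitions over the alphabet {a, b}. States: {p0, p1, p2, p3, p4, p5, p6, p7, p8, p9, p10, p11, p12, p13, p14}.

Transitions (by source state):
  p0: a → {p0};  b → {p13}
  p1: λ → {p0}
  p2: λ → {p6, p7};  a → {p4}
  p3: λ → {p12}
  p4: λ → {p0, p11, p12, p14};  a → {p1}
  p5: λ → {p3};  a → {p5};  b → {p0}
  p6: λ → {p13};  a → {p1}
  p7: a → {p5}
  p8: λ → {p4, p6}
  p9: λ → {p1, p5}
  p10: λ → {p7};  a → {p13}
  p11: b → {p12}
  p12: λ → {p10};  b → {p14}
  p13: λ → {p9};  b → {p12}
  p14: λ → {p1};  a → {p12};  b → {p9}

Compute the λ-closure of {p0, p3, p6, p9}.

{p0, p1, p3, p5, p6, p7, p9, p10, p12, p13}

Start with {p0, p3, p6, p9}.
From p3 via λ: add p12.
From p6 via λ: add p13.
From p9 via λ: add p1, p5.
From p12 via λ: add p10.
From p10 via λ: add p7.
No new states can be added; the closed set is {p0, p1, p3, p5, p6, p7, p9, p10, p12, p13}.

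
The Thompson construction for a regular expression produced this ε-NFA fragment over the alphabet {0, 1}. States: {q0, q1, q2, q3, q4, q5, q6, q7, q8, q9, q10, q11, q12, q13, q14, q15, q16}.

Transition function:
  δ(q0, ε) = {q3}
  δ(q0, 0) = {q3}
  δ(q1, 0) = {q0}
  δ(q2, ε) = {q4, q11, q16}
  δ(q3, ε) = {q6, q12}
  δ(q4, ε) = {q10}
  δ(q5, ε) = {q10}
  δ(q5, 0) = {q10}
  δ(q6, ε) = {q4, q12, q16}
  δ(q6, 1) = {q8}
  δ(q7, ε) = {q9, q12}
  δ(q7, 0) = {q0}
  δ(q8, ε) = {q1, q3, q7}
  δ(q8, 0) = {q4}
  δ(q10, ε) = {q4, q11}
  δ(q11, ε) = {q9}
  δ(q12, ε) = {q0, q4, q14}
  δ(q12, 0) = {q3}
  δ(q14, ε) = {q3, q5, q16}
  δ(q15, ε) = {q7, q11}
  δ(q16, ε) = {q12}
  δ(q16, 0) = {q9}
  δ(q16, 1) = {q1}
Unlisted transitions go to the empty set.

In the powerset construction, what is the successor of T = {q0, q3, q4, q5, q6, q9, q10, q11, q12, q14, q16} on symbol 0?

q0 on 0 → {q3}.
q5 on 0 → {q10}.
q12 on 0 → {q3}.
q16 on 0 → {q9}.
No 0-transition from q3, q4, q6, q9, q10, q11, q14.
Union after reading 0: {q3, q9, q10}.
Now take the ε-closure:
From q3 via ε: add q6, q12.
From q10 via ε: add q4, q11.
From q6 via ε: add q16.
From q12 via ε: add q0, q14.
From q14 via ε: add q5.
No new states can be added; the closed set is {q0, q3, q4, q5, q6, q9, q10, q11, q12, q14, q16}.

{q0, q3, q4, q5, q6, q9, q10, q11, q12, q14, q16}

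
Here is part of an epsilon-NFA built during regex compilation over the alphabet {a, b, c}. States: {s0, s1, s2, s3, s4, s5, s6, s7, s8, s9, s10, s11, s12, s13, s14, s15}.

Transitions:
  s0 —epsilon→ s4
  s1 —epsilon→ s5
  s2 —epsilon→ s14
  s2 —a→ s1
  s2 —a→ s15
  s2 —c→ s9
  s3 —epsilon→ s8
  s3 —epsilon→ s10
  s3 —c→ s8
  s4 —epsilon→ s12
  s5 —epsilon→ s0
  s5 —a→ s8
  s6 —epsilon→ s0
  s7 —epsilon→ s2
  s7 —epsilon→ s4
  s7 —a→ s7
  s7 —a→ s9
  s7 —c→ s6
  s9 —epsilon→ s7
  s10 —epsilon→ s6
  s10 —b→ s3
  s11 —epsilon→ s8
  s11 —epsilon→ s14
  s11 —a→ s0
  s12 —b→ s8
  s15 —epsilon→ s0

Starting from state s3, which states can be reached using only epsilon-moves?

Start with {s3}.
From s3 via epsilon: add s8, s10.
From s10 via epsilon: add s6.
From s6 via epsilon: add s0.
From s0 via epsilon: add s4.
From s4 via epsilon: add s12.
No new states can be added; the closed set is {s0, s3, s4, s6, s8, s10, s12}.

{s0, s3, s4, s6, s8, s10, s12}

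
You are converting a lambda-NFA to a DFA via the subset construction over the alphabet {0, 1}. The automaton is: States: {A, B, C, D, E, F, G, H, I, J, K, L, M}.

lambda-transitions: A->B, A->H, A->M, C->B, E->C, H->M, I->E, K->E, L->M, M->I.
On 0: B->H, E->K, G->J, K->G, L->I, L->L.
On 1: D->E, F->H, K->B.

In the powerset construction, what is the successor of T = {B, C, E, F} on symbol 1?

{B, C, E, H, I, M}

F on 1 → {H}.
No 1-transition from B, C, E.
Union after reading 1: {H}.
Now take the lambda-closure:
From H via lambda: add M.
From M via lambda: add I.
From I via lambda: add E.
From E via lambda: add C.
From C via lambda: add B.
No new states can be added; the closed set is {B, C, E, H, I, M}.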